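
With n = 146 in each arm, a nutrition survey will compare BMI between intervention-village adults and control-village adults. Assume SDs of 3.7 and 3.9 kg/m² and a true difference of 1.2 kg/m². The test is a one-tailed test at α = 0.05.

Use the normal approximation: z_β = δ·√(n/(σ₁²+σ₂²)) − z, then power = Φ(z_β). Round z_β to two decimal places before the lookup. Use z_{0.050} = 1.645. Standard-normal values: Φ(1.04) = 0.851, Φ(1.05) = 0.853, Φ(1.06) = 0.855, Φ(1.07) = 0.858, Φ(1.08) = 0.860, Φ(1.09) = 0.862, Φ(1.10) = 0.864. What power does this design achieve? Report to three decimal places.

Power ≈ 0.853

z_β = δ·√(n/(σ₁²+σ₂²)) − z_α
    = 1.2 · √(146/28.9) − 1.645
    = 1.2 · 2.24764 − 1.645
    = 2.6972 − 1.645 = 1.0522 → 1.05
Power = Φ(1.05) = 0.853.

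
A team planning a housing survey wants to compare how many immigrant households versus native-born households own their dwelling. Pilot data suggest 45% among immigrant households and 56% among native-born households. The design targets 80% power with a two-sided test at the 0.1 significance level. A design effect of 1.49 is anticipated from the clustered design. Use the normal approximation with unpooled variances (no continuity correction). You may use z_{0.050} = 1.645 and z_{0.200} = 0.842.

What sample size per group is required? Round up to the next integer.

n = 377 per group

n = (z_{α/2} + z_β)² · [p₁(1−p₁) + p₂(1−p₂)] / (p₁ − p₂)²
  = (1.645 + 0.842)² · (0.45·0.55 + 0.56·0.44) / (-0.11)²
  = (2.487)² · (0.2475 + 0.2464) / 0.0121
  = 6.1852 · 0.4939 / 0.0121
  = 252.47
Design effect: 1.49 × 252.47 = 376.18.
Round up → n = 377 per group.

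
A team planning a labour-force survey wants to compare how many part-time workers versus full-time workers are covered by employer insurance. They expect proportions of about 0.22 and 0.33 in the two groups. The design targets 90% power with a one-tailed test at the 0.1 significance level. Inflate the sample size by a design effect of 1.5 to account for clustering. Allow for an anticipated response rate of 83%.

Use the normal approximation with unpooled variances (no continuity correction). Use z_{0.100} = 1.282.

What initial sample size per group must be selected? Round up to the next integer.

n = 386 per group

n = (z_α + z_β)² · [p₁(1−p₁) + p₂(1−p₂)] / (p₁ − p₂)²
  = (1.282 + 1.282)² · (0.22·0.78 + 0.33·0.67) / (-0.11)²
  = (2.564)² · (0.1716 + 0.2211) / 0.0121
  = 6.5741 · 0.3927 / 0.0121
  = 213.36
Design effect: 1.5 × 213.36 = 320.04.
Adjust for 83% response: 320.04 / 0.83 = 385.59.
Round up → n = 386 per group.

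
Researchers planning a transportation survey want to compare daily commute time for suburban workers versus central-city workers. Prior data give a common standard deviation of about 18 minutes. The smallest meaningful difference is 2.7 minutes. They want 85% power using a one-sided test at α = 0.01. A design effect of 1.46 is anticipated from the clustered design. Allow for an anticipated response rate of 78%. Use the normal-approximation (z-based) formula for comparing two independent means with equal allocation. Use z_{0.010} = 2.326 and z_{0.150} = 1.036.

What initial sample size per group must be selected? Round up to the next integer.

n = 1881 per group

n = (z_α + z_β)² · (σ₁² + σ₂²) / δ²
  = (2.326 + 1.036)² · (2·18² = 648) / 2.7²
  = 11.3030 · 648 / 7.29
  = 1004.72
Design effect: 1.46 × 1004.72 = 1466.88.
Adjust for 78% response: 1466.88 / 0.78 = 1880.62.
Round up → n = 1881 per group.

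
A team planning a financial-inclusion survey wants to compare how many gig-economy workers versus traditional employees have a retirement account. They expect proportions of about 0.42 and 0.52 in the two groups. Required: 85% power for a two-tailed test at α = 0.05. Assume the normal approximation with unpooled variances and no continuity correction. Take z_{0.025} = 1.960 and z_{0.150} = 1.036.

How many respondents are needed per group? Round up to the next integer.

n = 443 per group

n = (z_{α/2} + z_β)² · [p₁(1−p₁) + p₂(1−p₂)] / (p₁ − p₂)²
  = (1.960 + 1.036)² · (0.42·0.58 + 0.52·0.48) / (-0.10)²
  = (2.996)² · (0.2436 + 0.2496) / 0.0100
  = 8.9760 · 0.4932 / 0.0100
  = 442.70
Round up → n = 443 per group.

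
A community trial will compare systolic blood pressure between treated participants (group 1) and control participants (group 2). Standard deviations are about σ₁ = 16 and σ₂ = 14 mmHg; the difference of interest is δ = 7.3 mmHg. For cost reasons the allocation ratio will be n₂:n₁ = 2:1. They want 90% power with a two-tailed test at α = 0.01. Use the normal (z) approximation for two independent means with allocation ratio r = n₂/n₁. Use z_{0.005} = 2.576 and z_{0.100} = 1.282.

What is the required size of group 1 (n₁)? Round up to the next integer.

n₁ = (z_{α/2} + z_β)² · (σ₁² + σ₂²/r) / δ²
   = (2.576 + 1.282)² · (16² + 14²/2) / 7.3²
   = 14.8842 · (256 + 98) / 53.29
   = 14.8842 · 354 / 53.29
   = 98.87
Round up → n₁ = 99; n₂ = r·n₁ = 2 × 99 = 198.

n₁ = 99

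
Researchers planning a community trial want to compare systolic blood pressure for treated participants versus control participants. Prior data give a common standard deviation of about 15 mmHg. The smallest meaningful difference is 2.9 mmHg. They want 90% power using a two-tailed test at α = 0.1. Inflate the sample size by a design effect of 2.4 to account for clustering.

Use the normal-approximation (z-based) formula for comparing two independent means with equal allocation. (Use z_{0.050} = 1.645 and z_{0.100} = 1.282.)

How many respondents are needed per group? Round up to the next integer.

n = (z_{α/2} + z_β)² · (σ₁² + σ₂²) / δ²
  = (1.645 + 1.282)² · (2·15² = 450) / 2.9²
  = 8.5673 · 450 / 8.41
  = 458.42
Design effect: 2.4 × 458.42 = 1100.20.
Round up → n = 1101 per group.

n = 1101 per group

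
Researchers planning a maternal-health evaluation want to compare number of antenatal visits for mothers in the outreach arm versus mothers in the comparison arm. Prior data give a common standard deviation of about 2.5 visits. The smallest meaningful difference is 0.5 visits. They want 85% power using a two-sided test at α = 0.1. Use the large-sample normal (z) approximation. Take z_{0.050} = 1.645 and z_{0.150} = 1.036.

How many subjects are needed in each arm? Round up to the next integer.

n = 360 per group

n = (z_{α/2} + z_β)² · (σ₁² + σ₂²) / δ²
  = (1.645 + 1.036)² · (2·2.5² = 12.5) / 0.5²
  = 7.1878 · 12.5 / 0.25
  = 359.39
Round up → n = 360 per group.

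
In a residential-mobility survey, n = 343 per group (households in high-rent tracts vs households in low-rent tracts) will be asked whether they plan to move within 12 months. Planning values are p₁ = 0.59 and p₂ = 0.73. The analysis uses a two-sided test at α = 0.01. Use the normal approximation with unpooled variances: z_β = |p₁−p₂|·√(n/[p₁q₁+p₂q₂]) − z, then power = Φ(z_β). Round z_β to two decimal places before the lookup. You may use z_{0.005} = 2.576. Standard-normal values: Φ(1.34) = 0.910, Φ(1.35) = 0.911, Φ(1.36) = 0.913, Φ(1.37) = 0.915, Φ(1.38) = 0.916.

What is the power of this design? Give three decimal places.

Power ≈ 0.910

z_β = |p₁−p₂|·√(n/[p₁q₁+p₂q₂]) − z_{α/2}
    = 0.14 · √(343/0.4390) − 2.576
    = 0.14 · 27.9521 − 2.576
    = 3.9133 − 2.576 = 1.3373 → 1.34
Power = Φ(1.34) = 0.910.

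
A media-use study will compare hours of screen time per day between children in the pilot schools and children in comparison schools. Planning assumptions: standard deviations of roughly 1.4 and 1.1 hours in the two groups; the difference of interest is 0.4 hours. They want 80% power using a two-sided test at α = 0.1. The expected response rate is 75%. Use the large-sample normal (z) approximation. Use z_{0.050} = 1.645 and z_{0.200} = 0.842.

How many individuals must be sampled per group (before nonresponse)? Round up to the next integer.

n = (z_{α/2} + z_β)² · (σ₁² + σ₂²) / δ²
  = (1.645 + 0.842)² · (1.4² + 1.1² = 3.17) / 0.4²
  = 6.1852 · 3.17 / 0.16
  = 122.54
Adjust for 75% response: 122.54 / 0.75 = 163.39.
Round up → n = 164 per group.

n = 164 per group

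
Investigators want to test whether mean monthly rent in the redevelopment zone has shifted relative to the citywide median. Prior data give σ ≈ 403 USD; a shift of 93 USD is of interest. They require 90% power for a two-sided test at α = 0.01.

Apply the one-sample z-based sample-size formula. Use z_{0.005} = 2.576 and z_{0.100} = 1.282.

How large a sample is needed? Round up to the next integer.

n = 280

n = (z_{α/2} + z_β)² · σ² / δ²
  = (2.576 + 1.282)² · 403² / 93²
  = 14.8842 · 162409 / 8649
  = 279.49
Round up → n = 280.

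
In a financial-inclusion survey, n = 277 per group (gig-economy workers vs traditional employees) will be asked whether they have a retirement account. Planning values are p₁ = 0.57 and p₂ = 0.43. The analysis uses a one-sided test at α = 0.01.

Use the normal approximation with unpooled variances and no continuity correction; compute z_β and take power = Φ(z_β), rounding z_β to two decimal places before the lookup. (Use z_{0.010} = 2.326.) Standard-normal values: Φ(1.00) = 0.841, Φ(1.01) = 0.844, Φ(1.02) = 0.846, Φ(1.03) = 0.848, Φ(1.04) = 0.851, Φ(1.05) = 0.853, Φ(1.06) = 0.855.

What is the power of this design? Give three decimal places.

Power ≈ 0.841

z_β = |p₁−p₂|·√(n/[p₁q₁+p₂q₂]) − z_α
    = 0.14 · √(277/0.4902) − 2.326
    = 0.14 · 23.7713 − 2.326
    = 3.3280 − 2.326 = 1.0020 → 1.00
Power = Φ(1.00) = 0.841.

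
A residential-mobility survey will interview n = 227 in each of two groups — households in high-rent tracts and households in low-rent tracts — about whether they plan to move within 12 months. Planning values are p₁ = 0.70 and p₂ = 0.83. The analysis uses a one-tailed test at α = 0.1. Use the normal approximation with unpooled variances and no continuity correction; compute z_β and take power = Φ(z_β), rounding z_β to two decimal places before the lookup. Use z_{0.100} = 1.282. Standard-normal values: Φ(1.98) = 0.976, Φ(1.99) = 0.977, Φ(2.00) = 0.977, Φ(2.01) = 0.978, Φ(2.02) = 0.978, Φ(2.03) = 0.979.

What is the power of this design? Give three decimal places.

z_β = |p₁−p₂|·√(n/[p₁q₁+p₂q₂]) − z_α
    = 0.13 · √(227/0.3511) − 1.282
    = 0.13 · 25.4271 − 1.282
    = 3.3055 − 1.282 = 2.0235 → 2.02
Power = Φ(2.02) = 0.978.

Power ≈ 0.978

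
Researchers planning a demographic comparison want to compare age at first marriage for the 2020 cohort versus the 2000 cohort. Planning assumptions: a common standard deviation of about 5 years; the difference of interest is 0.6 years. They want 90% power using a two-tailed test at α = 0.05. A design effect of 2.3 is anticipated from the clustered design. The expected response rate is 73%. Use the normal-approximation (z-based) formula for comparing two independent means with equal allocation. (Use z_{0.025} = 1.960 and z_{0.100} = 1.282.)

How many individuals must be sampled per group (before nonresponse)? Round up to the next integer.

n = (z_{α/2} + z_β)² · (σ₁² + σ₂²) / δ²
  = (1.960 + 1.282)² · (2·5² = 50) / 0.6²
  = 10.5106 · 50 / 0.36
  = 1459.80
Design effect: 2.3 × 1459.80 = 3357.54.
Adjust for 73% response: 3357.54 / 0.73 = 4599.37.
Round up → n = 4600 per group.

n = 4600 per group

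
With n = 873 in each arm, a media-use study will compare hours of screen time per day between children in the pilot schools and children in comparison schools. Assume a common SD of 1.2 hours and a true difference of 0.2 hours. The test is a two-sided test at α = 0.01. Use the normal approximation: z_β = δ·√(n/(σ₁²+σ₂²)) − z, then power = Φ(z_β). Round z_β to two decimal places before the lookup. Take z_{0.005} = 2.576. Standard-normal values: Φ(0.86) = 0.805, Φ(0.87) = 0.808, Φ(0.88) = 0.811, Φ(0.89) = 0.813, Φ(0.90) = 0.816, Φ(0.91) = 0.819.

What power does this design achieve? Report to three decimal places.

z_β = δ·√(n/(σ₁²+σ₂²)) − z_{α/2}
    = 0.2 · √(873/2.88) − 2.576
    = 0.2 · 17.41049 − 2.576
    = 3.4821 − 2.576 = 0.9061 → 0.91
Power = Φ(0.91) = 0.819.

Power ≈ 0.819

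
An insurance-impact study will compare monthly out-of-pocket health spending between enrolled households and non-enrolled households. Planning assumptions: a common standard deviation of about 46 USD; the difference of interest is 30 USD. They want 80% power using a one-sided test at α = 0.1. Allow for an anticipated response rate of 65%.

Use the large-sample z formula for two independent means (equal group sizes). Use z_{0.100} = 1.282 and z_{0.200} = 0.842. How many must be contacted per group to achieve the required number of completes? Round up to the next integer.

n = (z_α + z_β)² · (σ₁² + σ₂²) / δ²
  = (1.282 + 0.842)² · (2·46² = 4232) / 30²
  = 4.5114 · 4232 / 900
  = 21.21
Adjust for 65% response: 21.21 / 0.65 = 32.64.
Round up → n = 33 per group.

n = 33 per group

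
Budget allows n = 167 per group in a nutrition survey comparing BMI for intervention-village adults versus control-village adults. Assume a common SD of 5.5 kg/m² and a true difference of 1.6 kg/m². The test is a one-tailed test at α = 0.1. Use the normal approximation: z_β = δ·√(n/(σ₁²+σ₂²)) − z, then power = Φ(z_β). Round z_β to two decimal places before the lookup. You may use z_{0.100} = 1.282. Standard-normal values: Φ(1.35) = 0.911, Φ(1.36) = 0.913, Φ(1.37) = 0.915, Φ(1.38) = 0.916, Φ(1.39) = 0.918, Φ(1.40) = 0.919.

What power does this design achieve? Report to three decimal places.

Power ≈ 0.916

z_β = δ·√(n/(σ₁²+σ₂²)) − z_α
    = 1.6 · √(167/60.5) − 1.282
    = 1.6 · 1.66142 − 1.282
    = 2.6583 − 1.282 = 1.3763 → 1.38
Power = Φ(1.38) = 0.916.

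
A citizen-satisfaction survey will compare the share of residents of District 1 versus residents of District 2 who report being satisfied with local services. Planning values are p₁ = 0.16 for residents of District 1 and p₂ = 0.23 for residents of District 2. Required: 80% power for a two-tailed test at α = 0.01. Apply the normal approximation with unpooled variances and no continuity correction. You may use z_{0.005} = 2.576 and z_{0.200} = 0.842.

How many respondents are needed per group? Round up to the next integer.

n = (z_{α/2} + z_β)² · [p₁(1−p₁) + p₂(1−p₂)] / (p₁ − p₂)²
  = (2.576 + 0.842)² · (0.16·0.84 + 0.23·0.77) / (-0.07)²
  = (3.418)² · (0.1344 + 0.1771) / 0.0049
  = 11.6827 · 0.3115 / 0.0049
  = 742.69
Round up → n = 743 per group.

n = 743 per group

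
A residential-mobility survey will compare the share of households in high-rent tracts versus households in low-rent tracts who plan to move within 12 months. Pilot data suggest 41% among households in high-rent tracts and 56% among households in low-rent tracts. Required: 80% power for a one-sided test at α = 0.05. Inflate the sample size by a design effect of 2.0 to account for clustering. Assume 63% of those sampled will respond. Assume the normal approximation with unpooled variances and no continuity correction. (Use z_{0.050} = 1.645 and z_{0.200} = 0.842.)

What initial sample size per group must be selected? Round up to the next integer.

n = (z_α + z_β)² · [p₁(1−p₁) + p₂(1−p₂)] / (p₁ − p₂)²
  = (1.645 + 0.842)² · (0.41·0.59 + 0.56·0.44) / (-0.15)²
  = (2.487)² · (0.2419 + 0.2464) / 0.0225
  = 6.1852 · 0.4883 / 0.0225
  = 134.23
Design effect: 2.0 × 134.23 = 268.46.
Adjust for 63% response: 268.46 / 0.63 = 426.13.
Round up → n = 427 per group.

n = 427 per group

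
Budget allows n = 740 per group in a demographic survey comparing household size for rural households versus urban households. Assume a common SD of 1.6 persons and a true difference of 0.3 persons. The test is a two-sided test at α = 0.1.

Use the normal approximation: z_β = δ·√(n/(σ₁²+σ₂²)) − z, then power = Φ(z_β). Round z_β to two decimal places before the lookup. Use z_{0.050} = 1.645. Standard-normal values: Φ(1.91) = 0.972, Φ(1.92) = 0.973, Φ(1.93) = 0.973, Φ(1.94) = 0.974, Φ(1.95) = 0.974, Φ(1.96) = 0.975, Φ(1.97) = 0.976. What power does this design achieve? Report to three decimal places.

Power ≈ 0.975

z_β = δ·√(n/(σ₁²+σ₂²)) − z_{α/2}
    = 0.3 · √(740/5.12) − 1.645
    = 0.3 · 12.02212 − 1.645
    = 3.6066 − 1.645 = 1.9616 → 1.96
Power = Φ(1.96) = 0.975.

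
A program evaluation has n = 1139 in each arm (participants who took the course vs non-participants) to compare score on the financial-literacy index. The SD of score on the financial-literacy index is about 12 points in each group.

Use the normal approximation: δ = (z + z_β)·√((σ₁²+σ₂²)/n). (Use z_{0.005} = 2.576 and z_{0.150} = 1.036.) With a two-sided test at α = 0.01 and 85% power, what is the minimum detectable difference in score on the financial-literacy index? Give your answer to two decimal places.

Minimum detectable difference ≈ 1.82 points

δ = (z_{α/2} + z_β) · √((σ₁²+σ₂²)/n)
  = (2.576 + 1.036) · √(288/1139)
  = 3.612 · √0.25285
  = 3.612 · 0.5028
  = 1.8163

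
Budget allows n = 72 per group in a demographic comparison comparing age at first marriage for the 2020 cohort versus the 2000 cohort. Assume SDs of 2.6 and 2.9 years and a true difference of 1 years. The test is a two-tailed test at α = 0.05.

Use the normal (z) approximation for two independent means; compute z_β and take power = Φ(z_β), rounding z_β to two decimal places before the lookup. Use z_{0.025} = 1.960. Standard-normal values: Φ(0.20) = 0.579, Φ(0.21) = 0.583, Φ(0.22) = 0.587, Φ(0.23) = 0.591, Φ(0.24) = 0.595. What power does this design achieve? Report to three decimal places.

z_β = δ·√(n/(σ₁²+σ₂²)) − z_{α/2}
    = 1 · √(72/15.17) − 1.960
    = 1 · 2.17858 − 1.960
    = 2.1786 − 1.960 = 0.2186 → 0.22
Power = Φ(0.22) = 0.587.

Power ≈ 0.587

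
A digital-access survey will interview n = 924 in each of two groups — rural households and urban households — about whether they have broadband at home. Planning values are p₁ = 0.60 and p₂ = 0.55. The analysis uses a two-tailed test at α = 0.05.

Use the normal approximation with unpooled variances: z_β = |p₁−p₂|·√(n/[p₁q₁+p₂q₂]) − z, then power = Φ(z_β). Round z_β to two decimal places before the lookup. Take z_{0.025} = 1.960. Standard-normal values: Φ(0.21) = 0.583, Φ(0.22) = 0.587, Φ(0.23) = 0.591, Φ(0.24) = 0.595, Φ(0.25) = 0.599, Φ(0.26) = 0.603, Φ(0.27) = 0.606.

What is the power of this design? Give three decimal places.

z_β = |p₁−p₂|·√(n/[p₁q₁+p₂q₂]) − z_{α/2}
    = 0.05 · √(924/0.4875) − 1.960
    = 0.05 · 43.5360 − 1.960
    = 2.1768 − 1.960 = 0.2168 → 0.22
Power = Φ(0.22) = 0.587.

Power ≈ 0.587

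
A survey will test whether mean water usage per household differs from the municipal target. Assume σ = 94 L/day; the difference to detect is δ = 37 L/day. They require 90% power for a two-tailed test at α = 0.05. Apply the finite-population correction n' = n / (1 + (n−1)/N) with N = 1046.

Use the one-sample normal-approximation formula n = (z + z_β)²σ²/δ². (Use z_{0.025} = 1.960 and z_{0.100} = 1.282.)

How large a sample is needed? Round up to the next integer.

n = 64

n = (z_{α/2} + z_β)² · σ² / δ²
  = (1.960 + 1.282)² · 94² / 37²
  = 10.5106 · 8836 / 1369
  = 67.84
Finite-population correction (N = 1046): 67.84 / (1 + (67.84 − 1)/1046) = 63.76.
Round up → n = 64.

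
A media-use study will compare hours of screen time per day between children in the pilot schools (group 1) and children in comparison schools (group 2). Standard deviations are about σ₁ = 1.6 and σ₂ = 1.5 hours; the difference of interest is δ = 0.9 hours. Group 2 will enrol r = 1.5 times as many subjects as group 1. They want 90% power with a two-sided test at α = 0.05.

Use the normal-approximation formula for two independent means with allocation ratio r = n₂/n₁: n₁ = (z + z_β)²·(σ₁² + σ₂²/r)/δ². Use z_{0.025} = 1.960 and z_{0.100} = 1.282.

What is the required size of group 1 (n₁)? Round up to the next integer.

n₁ = 53

n₁ = (z_{α/2} + z_β)² · (σ₁² + σ₂²/r) / δ²
   = (1.960 + 1.282)² · (1.6² + 1.5²/1.5) / 0.9²
   = 10.5106 · (2.56 + 1.5) / 0.81
   = 10.5106 · 4.06 / 0.81
   = 52.68
Round up → n₁ = 53; n₂ = r·n₁ = 1.5 × 53 = 80.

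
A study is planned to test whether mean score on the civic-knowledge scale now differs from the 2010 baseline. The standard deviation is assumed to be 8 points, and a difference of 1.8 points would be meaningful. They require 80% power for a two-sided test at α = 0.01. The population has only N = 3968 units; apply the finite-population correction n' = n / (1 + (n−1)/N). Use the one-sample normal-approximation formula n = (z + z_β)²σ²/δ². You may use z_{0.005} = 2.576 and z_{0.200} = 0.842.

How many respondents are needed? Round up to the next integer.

n = 219

n = (z_{α/2} + z_β)² · σ² / δ²
  = (2.576 + 0.842)² · 8² / 1.8²
  = 11.6827 · 64 / 3.24
  = 230.77
Finite-population correction (N = 3968): 230.77 / (1 + (230.77 − 1)/3968) = 218.14.
Round up → n = 219.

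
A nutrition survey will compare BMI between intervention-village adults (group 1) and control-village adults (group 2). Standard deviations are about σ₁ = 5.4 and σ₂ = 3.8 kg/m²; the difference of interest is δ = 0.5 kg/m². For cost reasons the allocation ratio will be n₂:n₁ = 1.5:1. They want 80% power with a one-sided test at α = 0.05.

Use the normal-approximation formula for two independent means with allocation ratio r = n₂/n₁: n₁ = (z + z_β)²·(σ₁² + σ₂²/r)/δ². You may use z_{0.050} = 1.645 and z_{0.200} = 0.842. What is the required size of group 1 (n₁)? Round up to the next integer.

n₁ = 960

n₁ = (z_α + z_β)² · (σ₁² + σ₂²/r) / δ²
   = (1.645 + 0.842)² · (5.4² + 3.8²/1.5) / 0.5²
   = 6.1852 · (29.16 + 9.6267) / 0.25
   = 6.1852 · 38.7867 / 0.25
   = 959.61
Round up → n₁ = 960; n₂ = r·n₁ = 1.5 × 960 = 1440.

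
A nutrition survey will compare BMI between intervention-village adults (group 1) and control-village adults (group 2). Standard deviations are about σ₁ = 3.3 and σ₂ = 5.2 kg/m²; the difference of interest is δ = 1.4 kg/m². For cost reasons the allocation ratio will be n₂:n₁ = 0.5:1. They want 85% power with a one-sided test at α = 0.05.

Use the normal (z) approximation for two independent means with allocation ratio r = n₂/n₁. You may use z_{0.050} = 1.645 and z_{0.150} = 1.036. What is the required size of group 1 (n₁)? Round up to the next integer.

n₁ = (z_α + z_β)² · (σ₁² + σ₂²/r) / δ²
   = (1.645 + 1.036)² · (3.3² + 5.2²/0.5) / 1.4²
   = 7.1878 · (10.89 + 54.08) / 1.96
   = 7.1878 · 64.97 / 1.96
   = 238.26
Round up → n₁ = 239; n₂ = r·n₁ = 0.5 × 239 = 120.

n₁ = 239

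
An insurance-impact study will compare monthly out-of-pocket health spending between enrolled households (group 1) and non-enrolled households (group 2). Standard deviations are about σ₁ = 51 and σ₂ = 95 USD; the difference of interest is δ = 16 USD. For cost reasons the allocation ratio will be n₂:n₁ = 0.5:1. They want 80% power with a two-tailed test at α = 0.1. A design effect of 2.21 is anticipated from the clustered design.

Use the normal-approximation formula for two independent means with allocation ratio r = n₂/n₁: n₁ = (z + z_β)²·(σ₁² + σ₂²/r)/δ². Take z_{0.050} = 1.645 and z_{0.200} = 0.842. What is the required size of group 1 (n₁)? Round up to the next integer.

n₁ = 1103

n₁ = (z_{α/2} + z_β)² · (σ₁² + σ₂²/r) / δ²
   = (1.645 + 0.842)² · (51² + 95²/0.5) / 16²
   = 6.1852 · (2601 + 18050) / 256
   = 6.1852 · 20651 / 256
   = 498.95
Design effect: 2.21 × 498.95 = 1102.67.
Round up → n₁ = 1103; n₂ = r·n₁ = 0.5 × 1103 = 552.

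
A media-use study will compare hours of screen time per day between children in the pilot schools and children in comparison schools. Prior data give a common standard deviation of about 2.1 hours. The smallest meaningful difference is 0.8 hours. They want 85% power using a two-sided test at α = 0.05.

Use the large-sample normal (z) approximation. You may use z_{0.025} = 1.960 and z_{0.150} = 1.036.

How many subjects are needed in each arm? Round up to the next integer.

n = 124 per group

n = (z_{α/2} + z_β)² · (σ₁² + σ₂²) / δ²
  = (1.960 + 1.036)² · (2·2.1² = 8.82) / 0.8²
  = 8.9760 · 8.82 / 0.64
  = 123.70
Round up → n = 124 per group.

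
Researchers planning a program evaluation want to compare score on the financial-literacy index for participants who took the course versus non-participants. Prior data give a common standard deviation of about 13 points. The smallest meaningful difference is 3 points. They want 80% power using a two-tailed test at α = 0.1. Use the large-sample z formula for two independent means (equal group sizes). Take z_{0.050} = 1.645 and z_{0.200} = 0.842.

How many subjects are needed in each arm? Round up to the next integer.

n = 233 per group

n = (z_{α/2} + z_β)² · (σ₁² + σ₂²) / δ²
  = (1.645 + 0.842)² · (2·13² = 338) / 3²
  = 6.1852 · 338 / 9
  = 232.29
Round up → n = 233 per group.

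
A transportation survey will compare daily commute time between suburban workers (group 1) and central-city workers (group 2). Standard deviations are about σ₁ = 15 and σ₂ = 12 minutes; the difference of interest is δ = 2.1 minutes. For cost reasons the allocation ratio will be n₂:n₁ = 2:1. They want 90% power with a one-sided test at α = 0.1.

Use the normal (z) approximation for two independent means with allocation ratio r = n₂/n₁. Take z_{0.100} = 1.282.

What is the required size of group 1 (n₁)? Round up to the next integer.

n₁ = (z_α + z_β)² · (σ₁² + σ₂²/r) / δ²
   = (1.282 + 1.282)² · (15² + 12²/2) / 2.1²
   = 6.5741 · (225 + 72) / 4.41
   = 6.5741 · 297 / 4.41
   = 442.75
Round up → n₁ = 443; n₂ = r·n₁ = 2 × 443 = 886.

n₁ = 443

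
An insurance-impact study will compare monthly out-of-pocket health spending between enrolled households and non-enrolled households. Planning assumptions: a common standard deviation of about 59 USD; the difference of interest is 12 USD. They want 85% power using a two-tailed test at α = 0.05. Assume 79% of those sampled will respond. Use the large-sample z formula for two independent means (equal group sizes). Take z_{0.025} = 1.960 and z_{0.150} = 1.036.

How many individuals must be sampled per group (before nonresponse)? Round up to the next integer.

n = (z_{α/2} + z_β)² · (σ₁² + σ₂²) / δ²
  = (1.960 + 1.036)² · (2·59² = 6962) / 12²
  = 8.9760 · 6962 / 144
  = 433.97
Adjust for 79% response: 433.97 / 0.79 = 549.32.
Round up → n = 550 per group.

n = 550 per group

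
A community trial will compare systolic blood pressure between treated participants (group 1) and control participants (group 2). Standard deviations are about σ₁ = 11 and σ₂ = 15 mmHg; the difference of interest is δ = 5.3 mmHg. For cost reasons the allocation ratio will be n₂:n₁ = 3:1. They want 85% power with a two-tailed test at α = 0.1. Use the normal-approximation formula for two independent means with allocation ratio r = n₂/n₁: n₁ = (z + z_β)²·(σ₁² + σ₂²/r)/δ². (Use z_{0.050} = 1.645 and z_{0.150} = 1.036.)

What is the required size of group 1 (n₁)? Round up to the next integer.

n₁ = (z_{α/2} + z_β)² · (σ₁² + σ₂²/r) / δ²
   = (1.645 + 1.036)² · (11² + 15²/3) / 5.3²
   = 7.1878 · (121 + 75) / 28.09
   = 7.1878 · 196 / 28.09
   = 50.15
Round up → n₁ = 51; n₂ = r·n₁ = 3 × 51 = 153.

n₁ = 51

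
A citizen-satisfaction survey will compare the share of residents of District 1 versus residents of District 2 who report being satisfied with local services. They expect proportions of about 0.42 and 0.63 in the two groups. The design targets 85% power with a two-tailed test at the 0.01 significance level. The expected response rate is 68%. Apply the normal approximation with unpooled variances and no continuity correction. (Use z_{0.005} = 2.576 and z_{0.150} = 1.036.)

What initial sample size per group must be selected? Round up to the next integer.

n = 208 per group

n = (z_{α/2} + z_β)² · [p₁(1−p₁) + p₂(1−p₂)] / (p₁ − p₂)²
  = (2.576 + 1.036)² · (0.42·0.58 + 0.63·0.37) / (-0.21)²
  = (3.612)² · (0.2436 + 0.2331) / 0.0441
  = 13.0465 · 0.4767 / 0.0441
  = 141.03
Adjust for 68% response: 141.03 / 0.68 = 207.39.
Round up → n = 208 per group.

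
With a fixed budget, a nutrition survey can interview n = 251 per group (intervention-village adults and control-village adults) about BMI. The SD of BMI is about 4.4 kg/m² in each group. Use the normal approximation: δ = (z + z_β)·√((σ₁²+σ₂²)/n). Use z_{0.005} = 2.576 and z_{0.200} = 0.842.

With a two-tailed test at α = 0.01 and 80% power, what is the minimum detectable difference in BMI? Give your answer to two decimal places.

δ = (z_{α/2} + z_β) · √((σ₁²+σ₂²)/n)
  = (2.576 + 0.842) · √(38.72/251)
  = 3.418 · √0.15426
  = 3.418 · 0.3928
  = 1.3425

Minimum detectable difference ≈ 1.34 kg/m²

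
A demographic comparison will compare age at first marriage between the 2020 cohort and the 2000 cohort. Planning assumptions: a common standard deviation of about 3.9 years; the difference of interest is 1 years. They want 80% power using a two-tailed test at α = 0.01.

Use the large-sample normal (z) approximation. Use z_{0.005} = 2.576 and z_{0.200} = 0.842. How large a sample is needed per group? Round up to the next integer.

n = (z_{α/2} + z_β)² · (σ₁² + σ₂²) / δ²
  = (2.576 + 0.842)² · (2·3.9² = 30.42) / 1²
  = 11.6827 · 30.42 / 1
  = 355.39
Round up → n = 356 per group.

n = 356 per group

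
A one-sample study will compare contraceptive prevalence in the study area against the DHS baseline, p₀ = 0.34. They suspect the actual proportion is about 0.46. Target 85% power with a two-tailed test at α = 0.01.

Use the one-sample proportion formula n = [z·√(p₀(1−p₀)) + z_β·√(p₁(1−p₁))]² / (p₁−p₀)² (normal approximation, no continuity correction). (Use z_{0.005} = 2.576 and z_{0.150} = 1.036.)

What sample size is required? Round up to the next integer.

n = [z_{α/2}·√(p₀q₀) + z_β·√(p₁q₁)]² / (p₁ − p₀)²
  = [2.576·√(0.34·0.66) + 1.036·√(0.46·0.54)]² / (0.12)²
  = [2.576·0.4737 + 1.036·0.4984]² / 0.0144
  = [1.7366]² / 0.0144
  = 209.43
Round up → n = 210.

n = 210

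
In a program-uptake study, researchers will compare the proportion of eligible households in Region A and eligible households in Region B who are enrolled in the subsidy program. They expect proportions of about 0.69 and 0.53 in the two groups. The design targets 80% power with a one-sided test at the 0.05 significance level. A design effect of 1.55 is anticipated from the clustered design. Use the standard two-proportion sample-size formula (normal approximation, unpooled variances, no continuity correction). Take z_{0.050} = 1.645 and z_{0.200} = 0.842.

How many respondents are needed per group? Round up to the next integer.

n = (z_α + z_β)² · [p₁(1−p₁) + p₂(1−p₂)] / (p₁ − p₂)²
  = (1.645 + 0.842)² · (0.69·0.31 + 0.53·0.47) / (0.16)²
  = (2.487)² · (0.2139 + 0.2491) / 0.0256
  = 6.1852 · 0.4630 / 0.0256
  = 111.86
Design effect: 1.55 × 111.86 = 173.39.
Round up → n = 174 per group.

n = 174 per group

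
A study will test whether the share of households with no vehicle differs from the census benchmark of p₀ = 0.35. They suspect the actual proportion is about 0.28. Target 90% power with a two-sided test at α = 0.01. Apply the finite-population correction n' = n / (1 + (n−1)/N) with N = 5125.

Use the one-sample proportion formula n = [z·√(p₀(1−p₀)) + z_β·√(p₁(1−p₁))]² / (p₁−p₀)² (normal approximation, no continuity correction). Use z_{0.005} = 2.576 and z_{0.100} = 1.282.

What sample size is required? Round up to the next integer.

n = 589

n = [z_{α/2}·√(p₀q₀) + z_β·√(p₁q₁)]² / (p₁ − p₀)²
  = [2.576·√(0.35·0.65) + 1.282·√(0.28·0.72)]² / (-0.07)²
  = [2.576·0.4770 + 1.282·0.4490]² / 0.0049
  = [1.8043]² / 0.0049
  = 664.38
Finite-population correction (N = 5125): 664.38 / (1 + (664.38 − 1)/5125) = 588.24.
Round up → n = 589.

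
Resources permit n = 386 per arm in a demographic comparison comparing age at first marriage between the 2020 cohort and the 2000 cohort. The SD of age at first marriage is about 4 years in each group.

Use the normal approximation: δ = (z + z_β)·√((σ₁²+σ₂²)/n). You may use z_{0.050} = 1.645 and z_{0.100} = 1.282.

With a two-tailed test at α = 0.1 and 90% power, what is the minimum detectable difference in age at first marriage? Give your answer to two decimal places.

δ = (z_{α/2} + z_β) · √((σ₁²+σ₂²)/n)
  = (1.645 + 1.282) · √(32/386)
  = 2.927 · √0.0829
  = 2.927 · 0.2879
  = 0.8428

Minimum detectable difference ≈ 0.84 years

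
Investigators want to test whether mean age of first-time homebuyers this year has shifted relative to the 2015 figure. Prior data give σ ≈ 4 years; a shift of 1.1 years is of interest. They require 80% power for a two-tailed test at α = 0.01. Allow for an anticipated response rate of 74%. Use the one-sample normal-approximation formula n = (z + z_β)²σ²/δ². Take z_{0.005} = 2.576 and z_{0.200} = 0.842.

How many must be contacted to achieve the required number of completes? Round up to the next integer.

n = 209

n = (z_{α/2} + z_β)² · σ² / δ²
  = (2.576 + 0.842)² · 4² / 1.1²
  = 11.6827 · 16 / 1.21
  = 154.48
Adjust for 74% response: 154.48 / 0.74 = 208.76.
Round up → n = 209.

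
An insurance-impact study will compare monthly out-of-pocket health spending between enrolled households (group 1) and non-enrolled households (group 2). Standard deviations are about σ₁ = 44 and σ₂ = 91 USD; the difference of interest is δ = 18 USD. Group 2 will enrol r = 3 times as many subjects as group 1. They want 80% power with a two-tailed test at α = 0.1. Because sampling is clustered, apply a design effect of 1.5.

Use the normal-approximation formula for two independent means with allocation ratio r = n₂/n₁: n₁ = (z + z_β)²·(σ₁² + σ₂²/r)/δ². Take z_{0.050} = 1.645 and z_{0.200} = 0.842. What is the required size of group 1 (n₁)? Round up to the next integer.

n₁ = 135

n₁ = (z_{α/2} + z_β)² · (σ₁² + σ₂²/r) / δ²
   = (1.645 + 0.842)² · (44² + 91²/3) / 18²
   = 6.1852 · (1936 + 2760.3) / 324
   = 6.1852 · 4696.3 / 324
   = 89.65
Design effect: 1.5 × 89.65 = 134.48.
Round up → n₁ = 135; n₂ = r·n₁ = 3 × 135 = 405.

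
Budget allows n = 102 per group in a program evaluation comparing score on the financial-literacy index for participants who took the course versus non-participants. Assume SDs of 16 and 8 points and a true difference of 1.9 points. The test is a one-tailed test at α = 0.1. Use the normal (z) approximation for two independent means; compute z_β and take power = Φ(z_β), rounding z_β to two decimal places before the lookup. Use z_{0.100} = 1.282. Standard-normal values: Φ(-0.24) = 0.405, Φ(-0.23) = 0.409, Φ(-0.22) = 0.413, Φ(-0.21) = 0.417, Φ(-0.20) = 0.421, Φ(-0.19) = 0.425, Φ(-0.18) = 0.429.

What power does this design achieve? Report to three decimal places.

Power ≈ 0.417

z_β = δ·√(n/(σ₁²+σ₂²)) − z_α
    = 1.9 · √(102/320) − 1.282
    = 1.9 · 0.56458 − 1.282
    = 1.0727 − 1.282 = -0.2093 → -0.21
Power = Φ(-0.21) = 0.417.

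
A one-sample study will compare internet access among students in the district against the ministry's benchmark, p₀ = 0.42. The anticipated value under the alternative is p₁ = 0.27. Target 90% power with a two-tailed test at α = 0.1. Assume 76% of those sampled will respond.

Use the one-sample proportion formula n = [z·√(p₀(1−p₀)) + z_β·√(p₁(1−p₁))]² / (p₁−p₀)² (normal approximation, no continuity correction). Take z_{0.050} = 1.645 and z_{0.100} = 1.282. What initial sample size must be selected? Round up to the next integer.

n = [z_{α/2}·√(p₀q₀) + z_β·√(p₁q₁)]² / (p₁ − p₀)²
  = [1.645·√(0.42·0.58) + 1.282·√(0.27·0.73)]² / (-0.15)²
  = [1.645·0.4936 + 1.282·0.4440]² / 0.0225
  = [1.3811]² / 0.0225
  = 84.77
Adjust for 76% response: 84.77 / 0.76 = 111.54.
Round up → n = 112.

n = 112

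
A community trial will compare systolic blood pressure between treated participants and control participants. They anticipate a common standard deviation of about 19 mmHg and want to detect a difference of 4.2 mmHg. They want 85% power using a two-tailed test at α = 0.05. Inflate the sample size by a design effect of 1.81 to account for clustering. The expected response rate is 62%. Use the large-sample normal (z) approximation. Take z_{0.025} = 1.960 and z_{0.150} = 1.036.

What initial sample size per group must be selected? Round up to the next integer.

n = (z_{α/2} + z_β)² · (σ₁² + σ₂²) / δ²
  = (1.960 + 1.036)² · (2·19² = 722) / 4.2²
  = 8.9760 · 722 / 17.64
  = 367.39
Design effect: 1.81 × 367.39 = 664.97.
Adjust for 62% response: 664.97 / 0.62 = 1072.53.
Round up → n = 1073 per group.

n = 1073 per group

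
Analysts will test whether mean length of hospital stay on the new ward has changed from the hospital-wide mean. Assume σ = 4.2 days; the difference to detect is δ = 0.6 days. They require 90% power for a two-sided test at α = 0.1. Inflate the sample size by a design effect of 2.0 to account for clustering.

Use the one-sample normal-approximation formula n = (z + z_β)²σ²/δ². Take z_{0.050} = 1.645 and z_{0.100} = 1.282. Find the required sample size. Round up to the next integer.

n = (z_{α/2} + z_β)² · σ² / δ²
  = (1.645 + 1.282)² · 4.2² / 0.6²
  = 8.5673 · 17.64 / 0.36
  = 419.80
Design effect: 2.0 × 419.80 = 839.60.
Round up → n = 840.

n = 840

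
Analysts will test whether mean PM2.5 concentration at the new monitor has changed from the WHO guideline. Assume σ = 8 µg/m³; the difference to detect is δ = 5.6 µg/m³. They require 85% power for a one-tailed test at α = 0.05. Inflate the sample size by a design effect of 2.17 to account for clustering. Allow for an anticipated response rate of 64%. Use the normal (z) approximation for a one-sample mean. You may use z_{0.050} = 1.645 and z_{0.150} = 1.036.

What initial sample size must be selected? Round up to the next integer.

n = 50

n = (z_α + z_β)² · σ² / δ²
  = (1.645 + 1.036)² · 8² / 5.6²
  = 7.1878 · 64 / 31.36
  = 14.67
Design effect: 2.17 × 14.67 = 31.83.
Adjust for 64% response: 31.83 / 0.64 = 49.74.
Round up → n = 50.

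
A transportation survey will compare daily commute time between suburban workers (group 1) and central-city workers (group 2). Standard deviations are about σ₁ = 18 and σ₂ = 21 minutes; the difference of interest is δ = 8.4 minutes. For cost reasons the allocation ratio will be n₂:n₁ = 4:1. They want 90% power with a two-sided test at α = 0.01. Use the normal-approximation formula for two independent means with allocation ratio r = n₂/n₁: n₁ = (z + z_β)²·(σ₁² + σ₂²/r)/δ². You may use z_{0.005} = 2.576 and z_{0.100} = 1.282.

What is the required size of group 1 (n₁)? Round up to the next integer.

n₁ = 92

n₁ = (z_{α/2} + z_β)² · (σ₁² + σ₂²/r) / δ²
   = (2.576 + 1.282)² · (18² + 21²/4) / 8.4²
   = 14.8842 · (324 + 110.25) / 70.56
   = 14.8842 · 434.25 / 70.56
   = 91.60
Round up → n₁ = 92; n₂ = r·n₁ = 4 × 92 = 368.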